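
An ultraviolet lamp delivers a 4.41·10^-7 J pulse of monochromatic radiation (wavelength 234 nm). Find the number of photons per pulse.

Per-photon energy: E = 8.489·10^-19 J (from wavelength = 234 nm).
N = E_total / E_photon = 4.41·10^-7 J / 8.489·10^-19 J = 5.19·10^11.

5.19·10^11 photons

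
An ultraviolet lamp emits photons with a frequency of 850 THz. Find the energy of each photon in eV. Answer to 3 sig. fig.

3.52 eV

Use h = 6.62607015 × 10^-34 J·s, 1 eV = 1.602176634 × 10^-19 J.
First convert: f = 850 THz = 8.5 × 10^14 Hz.
Since E = hf for a photon, E = 5.632 × 10^-19 J.
Converting to eV: E = 3.515 eV ≈ 3.52 eV.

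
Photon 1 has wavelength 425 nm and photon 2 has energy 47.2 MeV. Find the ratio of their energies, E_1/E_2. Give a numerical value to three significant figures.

E_1 = 4.674e-19 J (from wavelength = 425 nm, via E = hc/λ).
E_2 = 7.562e-12 J (from energy = 47.2 MeV, via E given directly).
Ratio = 4.674e-19 / 7.562e-12 = 6.18e-8.

6.18e-8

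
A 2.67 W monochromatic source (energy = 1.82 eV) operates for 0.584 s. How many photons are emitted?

Total energy: E_total = P·t = 2.67 × 0.584 = 1.559 J.
Per-photon energy: E = 2.916e-19 J.
N = E_total / E_photon = 5.35e18.

5.35e18 photons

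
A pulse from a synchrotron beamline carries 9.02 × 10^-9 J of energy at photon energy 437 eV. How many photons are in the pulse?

Per-photon energy: E = 7.002 × 10^-17 J (from energy = 437 eV).
N = E_total / E_photon = 9.02 × 10^-9 J / 7.002 × 10^-17 J = 1.29 × 10^8.

1.29 × 10^8 photons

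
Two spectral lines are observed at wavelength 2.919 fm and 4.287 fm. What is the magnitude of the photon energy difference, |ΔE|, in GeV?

0.136 GeV

Using E = hc/λ: E₁ = 6.8052 × 10^-11 J, E₂ = 4.6337 × 10^-11 J.
|ΔE| = |6.8052 × 10^-11 − 4.6337 × 10^-11| = 2.17 × 10^-11 J = 0.136 GeV.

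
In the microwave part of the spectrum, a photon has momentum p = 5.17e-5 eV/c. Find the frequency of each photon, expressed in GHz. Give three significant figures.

12.5 GHz

Use h = 6.62607015e-34 J·s, c = 2.99792458e8 m/s, 1 eV = 1.602176634e-19 J.
In SI units: p = 5.17e-5 eV/c = 2.7630e-32 kg·m/s.
The photon relation is f = pc/h, giving f = 1.250e10 Hz.
Converting to GHz: f = 12.50 GHz ≈ 12.5 GHz.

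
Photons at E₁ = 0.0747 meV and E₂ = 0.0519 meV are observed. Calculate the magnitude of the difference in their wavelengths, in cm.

Using λ = hc/E: λ₁ = 0.01660 m, λ₂ = 0.02389 m.
|Δλ| = |0.01660 − 0.02389| = 0.00729 m = 0.729 cm.

0.729 cm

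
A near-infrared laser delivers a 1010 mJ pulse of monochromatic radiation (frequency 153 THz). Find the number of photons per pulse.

Per-photon energy: E = 1.014 × 10^-19 J (from frequency = 153 THz).
N = E_total / E_photon = 1.01 J / 1.014 × 10^-19 J = 9.96 × 10^18.

9.96 × 10^18 photons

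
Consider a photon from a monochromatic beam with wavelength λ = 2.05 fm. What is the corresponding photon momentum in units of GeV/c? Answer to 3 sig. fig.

0.605 GeV/c

Use h = 6.62607015e-34 J·s, c = 2.99792458e8 m/s, 1 eV = 1.602176634e-19 J.
First convert: λ = 2.05 fm = 2.05e-15 m.
Apply p = h/λ: p = 3.232e-19 kg·m/s.
Converting to GeV/c: p = 0.6048 GeV/c ≈ 0.605 GeV/c.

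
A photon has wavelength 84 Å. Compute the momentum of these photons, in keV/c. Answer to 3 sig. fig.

First convert: λ = 84 Å = 8.4·10^-9 m.
Since p = h/λ for a photon, p = 7.888·10^-26 kg·m/s.
Converting to keV/c: p = 0.1476 keV/c ≈ 0.148 keV/c.

0.148 keV/c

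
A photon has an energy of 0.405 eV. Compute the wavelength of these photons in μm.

(h = 6.62607015e-34 J·s, c = 2.99792458e8 m/s, 1 eV = 1.602176634e-19 J.)
Convert to SI: E = 0.405 eV = 6.4888e-20 J.
Since λ = hc/E for a photon, λ = 3.061e-6 m.
Converting to μm: λ = 3.061 μm ≈ 3.06 μm.

3.06 μm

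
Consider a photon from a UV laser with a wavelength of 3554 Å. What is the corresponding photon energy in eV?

Use h = 6.62607015e-34 J·s, c = 2.99792458e8 m/s, 1 eV = 1.602176634e-19 J.
Convert to SI: λ = 3554 Å = 3.554e-7 m.
Apply E = hc/λ: E = 5.589e-19 J.
Converting to eV: E = 3.489 eV ≈ 3.49 eV.

3.49 eV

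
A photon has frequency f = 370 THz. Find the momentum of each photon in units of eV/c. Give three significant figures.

1.53 eV/c

Use h = 6.62607015e-34 J·s, c = 2.99792458e8 m/s, 1 eV = 1.602176634e-19 J.
Convert to SI: f = 370 THz = 3.7e14 Hz.
For a photon p = hf/c, so p = 8.178e-28 kg·m/s.
Converting to eV/c: p = 1.530 eV/c ≈ 1.53 eV/c.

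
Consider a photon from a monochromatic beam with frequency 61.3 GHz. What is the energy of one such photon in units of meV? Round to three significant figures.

0.254 meV

First convert: f = 61.3 GHz = 6.13 × 10^10 Hz.
Since E = hf for a photon, E = 4.062 × 10^-23 J.
Converting to meV: E = 0.2535 meV ≈ 0.254 meV.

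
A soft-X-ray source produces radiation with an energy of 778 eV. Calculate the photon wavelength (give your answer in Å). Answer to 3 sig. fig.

Take h = 6.62607015e-34 J·s, c = 2.99792458e8 m/s, 1 eV = 1.602176634e-19 J.
First convert: E = 778 eV = 1.2465e-16 J.
The photon relation is λ = hc/E, giving λ = 1.594e-9 m.
Converting to Å: λ = 15.94 Å ≈ 15.9 Å.

15.9 Å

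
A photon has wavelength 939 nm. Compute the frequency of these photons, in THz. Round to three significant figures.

(c = 2.99792458e8 m/s.)
Convert to SI: λ = 939 nm = 9.39e-7 m.
For a photon f = c/λ, so f = 3.193e14 Hz.
Converting to THz: f = 319.3 THz ≈ 319 THz.

319 THz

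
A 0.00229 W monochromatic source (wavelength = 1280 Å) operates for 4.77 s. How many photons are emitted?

Total energy: E_total = P·t = 0.00229 × 4.77 = 0.01092 J.
Per-photon energy: E = 1.552 × 10^-18 J.
N = E_total / E_photon = 7.04 × 10^15.

7.04 × 10^15 photons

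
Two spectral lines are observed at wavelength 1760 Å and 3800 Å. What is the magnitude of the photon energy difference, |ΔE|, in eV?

Using E = hc/λ: E₁ = 1.1287e-18 J, E₂ = 5.2275e-19 J.
|ΔE| = |1.1287e-18 − 5.2275e-19| = 6.06e-19 J = 3.78 eV.

3.78 eV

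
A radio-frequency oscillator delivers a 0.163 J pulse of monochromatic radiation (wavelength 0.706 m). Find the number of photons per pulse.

5.79e23 photons

Per-photon energy: E = 2.814e-25 J (from wavelength = 0.706 m).
N = E_total / E_photon = 0.163 J / 2.814e-25 J = 5.79e23.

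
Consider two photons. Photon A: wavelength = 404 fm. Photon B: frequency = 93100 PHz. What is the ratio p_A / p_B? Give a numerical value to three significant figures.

7.97

p_A = 1.640 × 10^-21 kg·m/s (from wavelength = 404 fm, via p = h/λ).
p_B = 2.058 × 10^-22 kg·m/s (from frequency = 93100 PHz, via p = hf/c).
Ratio = 1.640 × 10^-21 / 2.058 × 10^-22 = 7.97.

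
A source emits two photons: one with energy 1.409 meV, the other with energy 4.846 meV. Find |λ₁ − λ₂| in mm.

0.624 mm

Using λ = hc/E: λ₁ = 8.7994 × 10^-4 m, λ₂ = 2.5585 × 10^-4 m.
|Δλ| = |8.7994 × 10^-4 − 2.5585 × 10^-4| = 6.24 × 10^-4 m = 0.624 mm.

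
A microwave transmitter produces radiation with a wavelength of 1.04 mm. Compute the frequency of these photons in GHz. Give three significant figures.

288 GHz

In SI units: λ = 1.04 mm = 0.00104 m.
Apply f = c/λ: f = 2.883e11 Hz.
Converting to GHz: f = 288.3 GHz ≈ 288 GHz.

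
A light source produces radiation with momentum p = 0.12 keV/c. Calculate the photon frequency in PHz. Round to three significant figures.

First convert: p = 0.12 keV/c = 6.4131 × 10^-26 kg·m/s.
The photon relation is f = pc/h, giving f = 2.902 × 10^16 Hz.
Converting to PHz: f = 29.02 PHz ≈ 29.0 PHz.

29.0 PHz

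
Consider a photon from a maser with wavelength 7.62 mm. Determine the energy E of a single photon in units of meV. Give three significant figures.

0.163 meV

(h = 6.62607015e-34 J·s, c = 2.99792458e8 m/s, 1 eV = 1.602176634e-19 J.)
Convert to SI: λ = 7.62 mm = 0.00762 m.
Apply E = hc/λ: E = 2.607e-23 J.
Converting to meV: E = 0.1627 meV ≈ 0.163 meV.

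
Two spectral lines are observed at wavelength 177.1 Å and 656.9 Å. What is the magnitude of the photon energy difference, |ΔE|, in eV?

Using E = hc/λ: E₁ = 1.1217e-17 J, E₂ = 3.0240e-18 J.
|ΔE| = |1.1217e-17 − 3.0240e-18| = 8.19e-18 J = 51.1 eV.

51.1 eV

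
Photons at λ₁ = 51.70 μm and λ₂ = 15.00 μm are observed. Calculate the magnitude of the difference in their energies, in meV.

Using E = hc/λ: E₁ = 3.8423e-21 J, E₂ = 1.3243e-20 J.
|ΔE| = |3.8423e-21 − 1.3243e-20| = 9.40e-21 J = 58.7 meV.

58.7 meV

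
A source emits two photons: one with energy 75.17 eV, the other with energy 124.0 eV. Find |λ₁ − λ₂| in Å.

65.0 Å

Using λ = hc/E: λ₁ = 1.6494e-8 m, λ₂ = 9.9987e-9 m.
|Δλ| = |1.6494e-8 − 9.9987e-9| = 6.50e-9 m = 65.0 Å.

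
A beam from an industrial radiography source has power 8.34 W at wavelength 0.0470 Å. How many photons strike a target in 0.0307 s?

Total energy: E_total = P·t = 8.34 × 0.0307 = 0.2560 J.
Per-photon energy: E = 4.226e-14 J.
N = E_total / E_photon = 6.06e12.

6.06e12 photons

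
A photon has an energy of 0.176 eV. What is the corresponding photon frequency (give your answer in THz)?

(h = 6.62607015 × 10^-34 J·s, 1 eV = 1.602176634 × 10^-19 J.)
First convert: E = 0.176 eV = 2.8198 × 10^-20 J.
For a photon f = E/h, so f = 4.256 × 10^13 Hz.
Converting to THz: f = 42.56 THz ≈ 42.6 THz.

42.6 THz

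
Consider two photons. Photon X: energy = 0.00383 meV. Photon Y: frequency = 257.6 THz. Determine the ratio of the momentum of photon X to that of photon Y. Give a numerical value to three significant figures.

3.60e-6

p_X = 2.047e-33 kg·m/s (from energy = 0.00383 meV, via p = E/c).
p_Y = 5.694e-28 kg·m/s (from frequency = 257.6 THz, via p = hf/c).
Ratio = 2.047e-33 / 5.694e-28 = 3.60e-6.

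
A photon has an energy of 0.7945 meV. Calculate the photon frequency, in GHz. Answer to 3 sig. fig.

192 GHz

Convert to SI: E = 0.7945 meV = 1.2729e-22 J.
Since f = E/h for a photon, f = 1.921e11 Hz.
Converting to GHz: f = 192.1 GHz ≈ 192 GHz.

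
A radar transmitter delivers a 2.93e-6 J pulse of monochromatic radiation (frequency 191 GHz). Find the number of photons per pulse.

Per-photon energy: E = 1.266e-22 J (from frequency = 191 GHz).
N = E_total / E_photon = 2.93e-6 J / 1.266e-22 J = 2.32e16.

2.32e16 photons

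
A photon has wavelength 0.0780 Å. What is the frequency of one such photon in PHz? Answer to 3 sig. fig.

3.84 × 10^4 PHz

In SI units: λ = 0.0780 Å = 7.80 × 10^-12 m.
Apply f = c/λ: f = 3.843 × 10^19 Hz.
Converting to PHz: f = 38430 PHz ≈ 3.84 × 10^4 PHz.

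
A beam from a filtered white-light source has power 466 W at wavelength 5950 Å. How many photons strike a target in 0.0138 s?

1.93e19 photons

Total energy: E_total = P·t = 466 × 0.0138 = 6.431 J.
Per-photon energy: E = 3.339e-19 J.
N = E_total / E_photon = 1.93e19.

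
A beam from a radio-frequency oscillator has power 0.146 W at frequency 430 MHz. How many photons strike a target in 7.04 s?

3.61·10^24 photons

Total energy: E_total = P·t = 0.146 × 7.04 = 1.028 J.
Per-photon energy: E = 2.849·10^-25 J.
N = E_total / E_photon = 3.61·10^24.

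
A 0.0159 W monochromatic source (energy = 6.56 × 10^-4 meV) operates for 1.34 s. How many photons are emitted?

2.03 × 10^23 photons

Total energy: E_total = P·t = 0.0159 × 1.34 = 0.02131 J.
Per-photon energy: E = 1.051 × 10^-25 J.
N = E_total / E_photon = 2.03 × 10^23.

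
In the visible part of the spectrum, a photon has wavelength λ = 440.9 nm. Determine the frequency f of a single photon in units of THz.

Take c = 2.99792458e8 m/s.
Convert to SI: λ = 440.9 nm = 4.409e-7 m.
The photon relation is f = c/λ, giving f = 6.800e14 Hz.
Converting to THz: f = 680.0 THz ≈ 680 THz.

680 THz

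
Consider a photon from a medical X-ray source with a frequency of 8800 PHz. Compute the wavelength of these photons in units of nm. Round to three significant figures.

Convert to SI: f = 8800 PHz = 8.8e18 Hz.
The photon relation is λ = c/f, giving λ = 3.407e-11 m.
Converting to nm: λ = 0.03407 nm ≈ 0.0341 nm.

0.0341 nm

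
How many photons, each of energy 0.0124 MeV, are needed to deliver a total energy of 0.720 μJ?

3.62e8 photons

Per-photon energy: E = 1.987e-15 J (from energy = 0.0124 MeV).
N = E_total / E_photon = 7.20e-7 J / 1.987e-15 J = 3.62e8.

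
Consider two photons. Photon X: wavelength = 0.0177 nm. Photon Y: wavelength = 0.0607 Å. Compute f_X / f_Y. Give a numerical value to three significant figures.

f_X = 1.694 × 10^19 Hz (from wavelength = 0.0177 nm, via f = c/λ).
f_Y = 4.939 × 10^19 Hz (from wavelength = 0.0607 Å, via f = c/λ).
Ratio = 1.694 × 10^19 / 4.939 × 10^19 = 0.343.

0.343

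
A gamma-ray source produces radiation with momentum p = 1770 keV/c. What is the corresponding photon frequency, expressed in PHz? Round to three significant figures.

Convert to SI: p = 1770 keV/c = 9.4594e-22 kg·m/s.
Apply f = pc/h: f = 4.280e20 Hz.
Converting to PHz: f = 428000 PHz ≈ 4.28e5 PHz.

4.28e5 PHz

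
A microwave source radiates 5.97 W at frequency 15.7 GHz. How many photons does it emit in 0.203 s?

Total energy: E_total = P·t = 5.97 × 0.203 = 1.212 J.
Per-photon energy: E = 1.040e-23 J.
N = E_total / E_photon = 1.16e23.

1.16e23 photons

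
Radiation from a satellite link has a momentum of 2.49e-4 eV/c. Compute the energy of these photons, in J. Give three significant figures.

3.99e-23 J

Use c = 2.99792458e8 m/s, 1 eV = 1.602176634e-19 J.
Convert to SI: p = 2.49e-4 eV/c = 1.3307e-31 kg·m/s.
Apply E = pc: E = 3.989e-23 J.
So E ≈ 3.99e-23 J.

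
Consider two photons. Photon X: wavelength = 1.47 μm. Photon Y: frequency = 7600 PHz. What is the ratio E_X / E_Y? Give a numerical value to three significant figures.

2.68e-5

E_X = 1.351e-19 J (from wavelength = 1.47 μm, via E = hc/λ).
E_Y = 5.036e-15 J (from frequency = 7600 PHz, via E = hf).
Ratio = 1.351e-19 / 5.036e-15 = 2.68e-5.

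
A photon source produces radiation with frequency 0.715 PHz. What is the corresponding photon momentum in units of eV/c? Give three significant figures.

2.96 eV/c

Use h = 6.62607015 × 10^-34 J·s, c = 2.99792458 × 10^8 m/s, 1 eV = 1.602176634 × 10^-19 J.
In SI units: f = 0.715 PHz = 7.15 × 10^14 Hz.
For a photon p = hf/c, so p = 1.580 × 10^-27 kg·m/s.
Converting to eV/c: p = 2.957 eV/c ≈ 2.96 eV/c.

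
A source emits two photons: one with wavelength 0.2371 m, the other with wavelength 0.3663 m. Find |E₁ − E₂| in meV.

Using E = hc/λ: E₁ = 8.3781·10^-25 J, E₂ = 5.4230·10^-25 J.
|ΔE| = |8.3781·10^-25 − 5.4230·10^-25| = 2.96·10^-25 J = 1.84·10^-3 meV.

1.84·10^-3 meV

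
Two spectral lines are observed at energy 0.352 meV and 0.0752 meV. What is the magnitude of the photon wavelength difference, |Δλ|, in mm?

Using λ = hc/E: λ₁ = 0.003522 m, λ₂ = 0.01649 m.
|Δλ| = |0.003522 − 0.01649| = 0.0130 m = 13.0 mm.

13.0 mm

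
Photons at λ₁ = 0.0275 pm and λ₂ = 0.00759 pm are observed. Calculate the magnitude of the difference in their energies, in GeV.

0.118 GeV

Using E = hc/λ: E₁ = 7.223e-12 J, E₂ = 2.617e-11 J.
|ΔE| = |7.223e-12 − 2.617e-11| = 1.89e-11 J = 0.118 GeV.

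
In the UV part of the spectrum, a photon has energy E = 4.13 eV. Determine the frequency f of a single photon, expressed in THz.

Use h = 6.62607015e-34 J·s, 1 eV = 1.602176634e-19 J.
Convert to SI: E = 4.13 eV = 6.6170e-19 J.
Apply f = E/h: f = 9.986e14 Hz.
Converting to THz: f = 998.6 THz ≈ 999 THz.

999 THz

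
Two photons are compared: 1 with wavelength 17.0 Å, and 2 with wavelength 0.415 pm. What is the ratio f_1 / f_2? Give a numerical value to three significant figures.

f_1 = 1.763e17 Hz (from wavelength = 17.0 Å, via f = c/λ).
f_2 = 7.224e20 Hz (from wavelength = 0.415 pm, via f = c/λ).
Ratio = 1.763e17 / 7.224e20 = 2.44e-4.

2.44e-4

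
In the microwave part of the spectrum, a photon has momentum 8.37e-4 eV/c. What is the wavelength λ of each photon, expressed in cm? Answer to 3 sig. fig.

0.148 cm

First convert: p = 8.37e-4 eV/c = 4.4732e-31 kg·m/s.
Apply λ = h/p: λ = 0.001481 m.
Converting to cm: λ = 0.1481 cm ≈ 0.148 cm.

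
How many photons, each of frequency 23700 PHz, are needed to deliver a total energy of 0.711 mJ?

Per-photon energy: E = 1.570e-14 J (from frequency = 23700 PHz).
N = E_total / E_photon = 7.11e-4 J / 1.570e-14 J = 4.53e10.

4.53e10 photons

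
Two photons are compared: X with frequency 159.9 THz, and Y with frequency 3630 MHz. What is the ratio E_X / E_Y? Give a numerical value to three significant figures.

4.40 × 10^4

E_X = 1.060 × 10^-19 J (from frequency = 159.9 THz, via E = hf).
E_Y = 2.405 × 10^-24 J (from frequency = 3630 MHz, via E = hf).
Ratio = 1.060 × 10^-19 / 2.405 × 10^-24 = 4.40 × 10^4.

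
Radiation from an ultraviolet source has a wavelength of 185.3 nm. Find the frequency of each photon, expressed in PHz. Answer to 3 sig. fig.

Take c = 2.99792458·10^8 m/s.
First convert: λ = 185.3 nm = 1.853·10^-7 m.
Since f = c/λ for a photon, f = 1.618·10^15 Hz.
Converting to PHz: f = 1.618 PHz ≈ 1.62 PHz.

1.62 PHz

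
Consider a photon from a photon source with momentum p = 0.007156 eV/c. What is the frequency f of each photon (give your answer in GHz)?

1730 GHz

Take h = 6.62607015 × 10^-34 J·s, c = 2.99792458 × 10^8 m/s, 1 eV = 1.602176634 × 10^-19 J.
Convert to SI: p = 0.007156 eV/c = 3.8244 × 10^-30 kg·m/s.
For a photon f = pc/h, so f = 1.730 × 10^12 Hz.
Converting to GHz: f = 1730 GHz ≈ 1730 GHz.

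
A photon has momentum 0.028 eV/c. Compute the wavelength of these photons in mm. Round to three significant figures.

0.0443 mm

First convert: p = 0.028 eV/c = 1.4964·10^-29 kg·m/s.
Apply λ = h/p: λ = 4.428·10^-5 m.
Converting to mm: λ = 0.04428 mm ≈ 0.0443 mm.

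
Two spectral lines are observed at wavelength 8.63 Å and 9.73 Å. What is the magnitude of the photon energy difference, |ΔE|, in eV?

162 eV

Using E = hc/λ: E₁ = 2.302e-16 J, E₂ = 2.042e-16 J.
|ΔE| = |2.302e-16 − 2.042e-16| = 2.60e-17 J = 162 eV.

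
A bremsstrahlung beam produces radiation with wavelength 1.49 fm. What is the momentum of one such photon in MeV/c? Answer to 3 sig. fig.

832 MeV/c

Convert to SI: λ = 1.49 fm = 1.49e-15 m.
Since p = h/λ for a photon, p = 4.447e-19 kg·m/s.
Converting to MeV/c: p = 832.1 MeV/c ≈ 832 MeV/c.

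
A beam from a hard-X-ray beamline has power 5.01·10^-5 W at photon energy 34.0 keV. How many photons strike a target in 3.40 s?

Total energy: E_total = P·t = 5.01·10^-5 × 3.40 = 1.703·10^-4 J.
Per-photon energy: E = 5.447·10^-15 J.
N = E_total / E_photon = 3.13·10^10.

3.13·10^10 photons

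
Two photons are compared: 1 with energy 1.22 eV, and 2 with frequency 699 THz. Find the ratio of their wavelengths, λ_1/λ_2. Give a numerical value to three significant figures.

2.37

λ_1 = 1.016e-6 m (from energy = 1.22 eV, via λ = hc/E).
λ_2 = 4.289e-7 m (from frequency = 699 THz, via λ = c/f).
Ratio = 1.016e-6 / 4.289e-7 = 2.37.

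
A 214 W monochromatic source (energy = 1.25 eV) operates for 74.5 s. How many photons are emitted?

Total energy: E_total = P·t = 214 × 74.5 = 15940 J.
Per-photon energy: E = 2.003 × 10^-19 J.
N = E_total / E_photon = 7.96 × 10^22.

7.96 × 10^22 photons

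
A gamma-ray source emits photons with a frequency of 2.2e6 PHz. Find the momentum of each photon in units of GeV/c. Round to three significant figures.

First convert: f = 2.2e6 PHz = 2.2e21 Hz.
For a photon p = hf/c, so p = 4.862e-21 kg·m/s.
Converting to GeV/c: p = 0.009098 GeV/c ≈ 9.10e-3 GeV/c.

9.10e-3 GeV/c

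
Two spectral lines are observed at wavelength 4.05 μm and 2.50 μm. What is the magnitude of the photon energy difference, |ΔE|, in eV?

0.190 eV

Using E = hc/λ: E₁ = 4.905e-20 J, E₂ = 7.946e-20 J.
|ΔE| = |4.905e-20 − 7.946e-20| = 3.04e-20 J = 0.190 eV.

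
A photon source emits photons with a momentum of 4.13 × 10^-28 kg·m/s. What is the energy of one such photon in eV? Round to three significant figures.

Since E = pc for a photon, E = 1.238 × 10^-19 J.
Converting to eV: E = 0.7728 eV ≈ 0.773 eV.

0.773 eV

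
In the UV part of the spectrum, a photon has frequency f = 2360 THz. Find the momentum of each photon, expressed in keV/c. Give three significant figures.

Use h = 6.62607015·10^-34 J·s, c = 2.99792458·10^8 m/s, 1 eV = 1.602176634·10^-19 J.
Convert to SI: f = 2360 THz = 2.36·10^15 Hz.
For a photon p = hf/c, so p = 5.216·10^-27 kg·m/s.
Converting to keV/c: p = 0.009760 keV/c ≈ 9.76·10^-3 keV/c.

9.76·10^-3 keV/c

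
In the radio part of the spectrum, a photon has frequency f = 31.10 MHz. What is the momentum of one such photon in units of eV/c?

First convert: f = 31.10 MHz = 3.110 × 10^7 Hz.
The photon relation is p = hf/c, giving p = 6.874 × 10^-35 kg·m/s.
Converting to eV/c: p = 1.286 × 10^-7 eV/c ≈ 1.29 × 10^-7 eV/c.

1.29 × 10^-7 eV/c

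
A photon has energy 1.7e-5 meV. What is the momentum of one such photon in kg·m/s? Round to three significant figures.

9.09e-36 kg·m/s

Take c = 2.99792458e8 m/s, 1 eV = 1.602176634e-19 J.
In SI units: E = 1.7e-5 meV = 2.7237e-27 J.
The photon relation is p = E/c, giving p = 9.085e-36 kg·m/s.
So p ≈ 9.09e-36 kg·m/s.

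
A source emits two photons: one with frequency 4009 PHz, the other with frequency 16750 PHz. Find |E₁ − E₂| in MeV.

0.0527 MeV

Using E = hf: E₁ = 2.6564e-15 J, E₂ = 1.1099e-14 J.
|ΔE| = |2.6564e-15 − 1.1099e-14| = 8.44e-15 J = 0.0527 MeV.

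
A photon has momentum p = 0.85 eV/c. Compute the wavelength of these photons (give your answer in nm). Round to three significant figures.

Use h = 6.62607015 × 10^-34 J·s, c = 2.99792458 × 10^8 m/s, 1 eV = 1.602176634 × 10^-19 J.
Convert to SI: p = 0.85 eV/c = 4.5426 × 10^-28 kg·m/s.
Apply λ = h/p: λ = 1.459 × 10^-6 m.
Converting to nm: λ = 1459 nm ≈ 1460 nm.

1460 nm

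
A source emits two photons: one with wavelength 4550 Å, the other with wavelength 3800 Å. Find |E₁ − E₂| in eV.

0.538 eV

Using E = hc/λ: E₁ = 4.366·10^-19 J, E₂ = 5.227·10^-19 J.
|ΔE| = |4.366·10^-19 − 5.227·10^-19| = 8.62·10^-20 J = 0.538 eV.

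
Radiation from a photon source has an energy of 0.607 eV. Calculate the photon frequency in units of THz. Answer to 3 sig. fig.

147 THz

Convert to SI: E = 0.607 eV = 9.7252e-20 J.
For a photon f = E/h, so f = 1.468e14 Hz.
Converting to THz: f = 146.8 THz ≈ 147 THz.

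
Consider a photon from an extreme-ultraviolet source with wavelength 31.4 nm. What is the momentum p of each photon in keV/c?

0.0395 keV/c

(h = 6.62607015e-34 J·s, c = 2.99792458e8 m/s, 1 eV = 1.602176634e-19 J.)
First convert: λ = 31.4 nm = 3.14e-8 m.
Since p = h/λ for a photon, p = 2.110e-26 kg·m/s.
Converting to keV/c: p = 0.03949 keV/c ≈ 0.0395 keV/c.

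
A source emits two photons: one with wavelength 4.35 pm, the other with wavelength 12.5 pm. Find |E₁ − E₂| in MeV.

Using E = hc/λ: E₁ = 4.567e-14 J, E₂ = 1.589e-14 J.
|ΔE| = |4.567e-14 − 1.589e-14| = 2.98e-14 J = 0.186 MeV.

0.186 MeV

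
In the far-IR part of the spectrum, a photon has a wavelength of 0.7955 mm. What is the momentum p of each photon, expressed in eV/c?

Convert to SI: λ = 0.7955 mm = 7.955 × 10^-4 m.
For a photon p = h/λ, so p = 8.329 × 10^-31 kg·m/s.
Converting to eV/c: p = 0.001559 eV/c ≈ 1.56 × 10^-3 eV/c.

1.56 × 10^-3 eV/c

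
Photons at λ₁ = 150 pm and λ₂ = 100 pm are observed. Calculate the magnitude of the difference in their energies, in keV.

Using E = hc/λ: E₁ = 1.324e-15 J, E₂ = 1.986e-15 J.
|ΔE| = |1.324e-15 − 1.986e-15| = 6.62e-16 J = 4.13 keV.

4.13 keV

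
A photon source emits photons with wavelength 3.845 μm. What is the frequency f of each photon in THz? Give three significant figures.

Take c = 2.99792458 × 10^8 m/s.
Convert to SI: λ = 3.845 μm = 3.845 × 10^-6 m.
Apply f = c/λ: f = 7.797 × 10^13 Hz.
Converting to THz: f = 77.97 THz ≈ 78.0 THz.

78.0 THz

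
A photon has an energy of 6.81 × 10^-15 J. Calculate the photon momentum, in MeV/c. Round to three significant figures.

(c = 2.99792458 × 10^8 m/s, 1 eV = 1.602176634 × 10^-19 J.)
Apply p = E/c: p = 2.272 × 10^-23 kg·m/s.
Converting to MeV/c: p = 0.04250 MeV/c ≈ 0.0425 MeV/c.

0.0425 MeV/c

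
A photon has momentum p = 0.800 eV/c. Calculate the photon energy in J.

1.28e-19 J

Take c = 2.99792458e8 m/s, 1 eV = 1.602176634e-19 J.
Convert to SI: p = 0.800 eV/c = 4.2754e-28 kg·m/s.
The photon relation is E = pc, giving E = 1.282e-19 J.
So E ≈ 1.28e-19 J.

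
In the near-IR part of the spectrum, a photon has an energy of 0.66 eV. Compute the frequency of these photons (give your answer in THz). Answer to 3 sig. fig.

Use h = 6.62607015e-34 J·s, 1 eV = 1.602176634e-19 J.
First convert: E = 0.66 eV = 1.0574e-19 J.
Apply f = E/h: f = 1.596e14 Hz.
Converting to THz: f = 159.6 THz ≈ 160 THz.

160 THz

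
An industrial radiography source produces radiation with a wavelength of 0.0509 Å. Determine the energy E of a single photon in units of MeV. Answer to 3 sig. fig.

0.244 MeV

Convert to SI: λ = 0.0509 Å = 5.09e-12 m.
For a photon E = hc/λ, so E = 3.903e-14 J.
Converting to MeV: E = 0.2436 MeV ≈ 0.244 MeV.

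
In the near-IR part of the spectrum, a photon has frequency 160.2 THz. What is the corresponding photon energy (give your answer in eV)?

0.663 eV

Use h = 6.62607015 × 10^-34 J·s, 1 eV = 1.602176634 × 10^-19 J.
Convert to SI: f = 160.2 THz = 1.602 × 10^14 Hz.
Since E = hf for a photon, E = 1.061 × 10^-19 J.
Converting to eV: E = 0.6625 eV ≈ 0.663 eV.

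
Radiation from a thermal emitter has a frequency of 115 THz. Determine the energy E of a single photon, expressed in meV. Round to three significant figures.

In SI units: f = 115 THz = 1.15e14 Hz.
For a photon E = hf, so E = 7.620e-20 J.
Converting to meV: E = 475.6 meV ≈ 476 meV.

476 meV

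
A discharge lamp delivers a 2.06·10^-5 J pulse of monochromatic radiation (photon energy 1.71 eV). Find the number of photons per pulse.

7.52·10^13 photons

Per-photon energy: E = 2.740·10^-19 J (from energy = 1.71 eV).
N = E_total / E_photon = 2.06·10^-5 J / 2.740·10^-19 J = 7.52·10^13.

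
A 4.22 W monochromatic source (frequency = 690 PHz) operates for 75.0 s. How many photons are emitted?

6.92 × 10^17 photons

Total energy: E_total = P·t = 4.22 × 75.0 = 316.5 J.
Per-photon energy: E = 4.572 × 10^-16 J.
N = E_total / E_photon = 6.92 × 10^17.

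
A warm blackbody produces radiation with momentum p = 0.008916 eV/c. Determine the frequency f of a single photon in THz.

2.16 THz

Use h = 6.62607015 × 10^-34 J·s, c = 2.99792458 × 10^8 m/s, 1 eV = 1.602176634 × 10^-19 J.
In SI units: p = 0.008916 eV/c = 4.7650 × 10^-30 kg·m/s.
Since f = pc/h for a photon, f = 2.156 × 10^12 Hz.
Converting to THz: f = 2.156 THz ≈ 2.16 THz.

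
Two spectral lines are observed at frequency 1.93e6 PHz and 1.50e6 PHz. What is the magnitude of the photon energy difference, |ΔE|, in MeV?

Using E = hf: E₁ = 1.279e-12 J, E₂ = 9.939e-13 J.
|ΔE| = |1.279e-12 − 9.939e-13| = 2.85e-13 J = 1.78 MeV.

1.78 MeV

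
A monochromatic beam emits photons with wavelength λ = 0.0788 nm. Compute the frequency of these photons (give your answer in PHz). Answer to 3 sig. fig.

3800 PHz

Convert to SI: λ = 0.0788 nm = 7.88e-11 m.
Since f = c/λ for a photon, f = 3.804e18 Hz.
Converting to PHz: f = 3804 PHz ≈ 3800 PHz.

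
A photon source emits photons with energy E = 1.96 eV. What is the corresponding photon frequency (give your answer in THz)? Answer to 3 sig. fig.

Use h = 6.62607015 × 10^-34 J·s, 1 eV = 1.602176634 × 10^-19 J.
First convert: E = 1.96 eV = 3.1403 × 10^-19 J.
The photon relation is f = E/h, giving f = 4.739 × 10^14 Hz.
Converting to THz: f = 473.9 THz ≈ 474 THz.

474 THz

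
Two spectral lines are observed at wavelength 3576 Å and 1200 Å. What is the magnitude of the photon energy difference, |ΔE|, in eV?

6.86 eV

Using E = hc/λ: E₁ = 5.5549e-19 J, E₂ = 1.6554e-18 J.
|ΔE| = |5.5549e-19 − 1.6554e-18| = 1.10e-18 J = 6.86 eV.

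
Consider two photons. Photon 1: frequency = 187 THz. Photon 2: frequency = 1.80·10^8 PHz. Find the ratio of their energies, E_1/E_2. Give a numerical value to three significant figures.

1.04·10^-9

E_1 = 1.239·10^-19 J (from frequency = 187 THz, via E = hf).
E_2 = 1.193·10^-10 J (from frequency = 1.80·10^8 PHz, via E = hf).
Ratio = 1.239·10^-19 / 1.193·10^-10 = 1.04·10^-9.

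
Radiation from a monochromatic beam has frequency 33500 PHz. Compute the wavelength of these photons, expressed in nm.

Convert to SI: f = 33500 PHz = 3.35e19 Hz.
Since λ = c/f for a photon, λ = 8.949e-12 m.
Converting to nm: λ = 0.008949 nm ≈ 8.95e-3 nm.

8.95e-3 nm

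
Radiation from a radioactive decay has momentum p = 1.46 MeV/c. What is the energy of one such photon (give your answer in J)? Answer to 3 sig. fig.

(c = 2.99792458 × 10^8 m/s, 1 eV = 1.602176634 × 10^-19 J.)
First convert: p = 1.46 MeV/c = 7.8027 × 10^-22 kg·m/s.
Since E = pc for a photon, E = 2.339 × 10^-13 J.
So E ≈ 2.34 × 10^-13 J.

2.34 × 10^-13 J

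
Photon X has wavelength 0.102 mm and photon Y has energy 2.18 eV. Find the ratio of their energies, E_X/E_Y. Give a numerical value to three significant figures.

E_X = 1.947e-21 J (from wavelength = 0.102 mm, via E = hc/λ).
E_Y = 3.493e-19 J (from energy = 2.18 eV, via E given directly).
Ratio = 1.947e-21 / 3.493e-19 = 5.58e-3.

5.58e-3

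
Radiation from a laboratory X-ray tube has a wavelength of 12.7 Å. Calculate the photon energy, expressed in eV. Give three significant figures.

Take h = 6.62607015e-34 J·s, c = 2.99792458e8 m/s, 1 eV = 1.602176634e-19 J.
Convert to SI: λ = 12.7 Å = 1.27e-9 m.
For a photon E = hc/λ, so E = 1.564e-16 J.
Converting to eV: E = 976.3 eV ≈ 976 eV.

976 eV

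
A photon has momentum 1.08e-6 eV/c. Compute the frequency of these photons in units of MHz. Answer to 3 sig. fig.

261 MHz

Use h = 6.62607015e-34 J·s, c = 2.99792458e8 m/s, 1 eV = 1.602176634e-19 J.
In SI units: p = 1.08e-6 eV/c = 5.7718e-34 kg·m/s.
The photon relation is f = pc/h, giving f = 2.611e8 Hz.
Converting to MHz: f = 261.1 MHz ≈ 261 MHz.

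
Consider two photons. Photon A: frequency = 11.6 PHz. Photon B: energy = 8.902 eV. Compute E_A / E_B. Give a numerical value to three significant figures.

5.39

E_A = 7.686 × 10^-18 J (from frequency = 11.6 PHz, via E = hf).
E_B = 1.426 × 10^-18 J (from energy = 8.902 eV, via E given directly).
Ratio = 7.686 × 10^-18 / 1.426 × 10^-18 = 5.39.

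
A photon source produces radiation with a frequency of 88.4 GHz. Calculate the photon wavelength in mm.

3.39 mm

Take c = 2.99792458e8 m/s.
In SI units: f = 88.4 GHz = 8.84e10 Hz.
For a photon λ = c/f, so λ = 0.003391 m.
Converting to mm: λ = 3.391 mm ≈ 3.39 mm.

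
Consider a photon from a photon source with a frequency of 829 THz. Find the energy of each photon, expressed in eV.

3.43 eV

Use h = 6.62607015 × 10^-34 J·s, 1 eV = 1.602176634 × 10^-19 J.
In SI units: f = 829 THz = 8.29 × 10^14 Hz.
Apply E = hf: E = 5.493 × 10^-19 J.
Converting to eV: E = 3.428 eV ≈ 3.43 eV.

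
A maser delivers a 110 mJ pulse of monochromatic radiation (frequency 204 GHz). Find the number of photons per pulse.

8.14e20 photons

Per-photon energy: E = 1.352e-22 J (from frequency = 204 GHz).
N = E_total / E_photon = 0.110 J / 1.352e-22 J = 8.14e20.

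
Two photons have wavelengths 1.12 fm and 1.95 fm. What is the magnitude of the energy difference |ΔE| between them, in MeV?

471 MeV

Using E = hc/λ: E₁ = 1.774e-10 J, E₂ = 1.019e-10 J.
|ΔE| = |1.774e-10 − 1.019e-10| = 7.55e-11 J = 471 MeV.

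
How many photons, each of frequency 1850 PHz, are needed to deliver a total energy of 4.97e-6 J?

Per-photon energy: E = 1.226e-15 J (from frequency = 1850 PHz).
N = E_total / E_photon = 4.97e-6 J / 1.226e-15 J = 4.05e9.

4.05e9 photons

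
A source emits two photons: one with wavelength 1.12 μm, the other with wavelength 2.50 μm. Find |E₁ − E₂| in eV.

0.611 eV

Using E = hc/λ: E₁ = 1.774 × 10^-19 J, E₂ = 7.946 × 10^-20 J.
|ΔE| = |1.774 × 10^-19 − 7.946 × 10^-20| = 9.79 × 10^-20 J = 0.611 eV.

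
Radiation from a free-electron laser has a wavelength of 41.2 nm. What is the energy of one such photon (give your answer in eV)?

30.1 eV

Take h = 6.62607015 × 10^-34 J·s, c = 2.99792458 × 10^8 m/s, 1 eV = 1.602176634 × 10^-19 J.
Convert to SI: λ = 41.2 nm = 4.12 × 10^-8 m.
Apply E = hc/λ: E = 4.821 × 10^-18 J.
Converting to eV: E = 30.09 eV ≈ 30.1 eV.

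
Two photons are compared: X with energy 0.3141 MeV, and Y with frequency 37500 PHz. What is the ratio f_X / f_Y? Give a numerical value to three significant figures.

2.03

f_X = 7.595 × 10^19 Hz (from energy = 0.3141 MeV, via f = E/h).
f_Y = 3.750 × 10^19 Hz (from frequency = 37500 PHz, via f given directly).
Ratio = 7.595 × 10^19 / 3.750 × 10^19 = 2.03.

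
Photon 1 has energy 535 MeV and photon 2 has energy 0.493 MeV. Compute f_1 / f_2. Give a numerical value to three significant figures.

f_1 = 1.294e23 Hz (from energy = 535 MeV, via f = E/h).
f_2 = 1.192e20 Hz (from energy = 0.493 MeV, via f = E/h).
Ratio = 1.294e23 / 1.192e20 = 1090.

1090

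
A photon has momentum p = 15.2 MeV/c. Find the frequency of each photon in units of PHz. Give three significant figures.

Convert to SI: p = 15.2 MeV/c = 8.1233e-21 kg·m/s.
The photon relation is f = pc/h, giving f = 3.675e21 Hz.
Converting to PHz: f = 3.675e6 PHz ≈ 3.68e6 PHz.

3.68e6 PHz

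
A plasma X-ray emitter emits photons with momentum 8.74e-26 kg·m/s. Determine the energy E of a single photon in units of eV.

Use c = 2.99792458e8 m/s, 1 eV = 1.602176634e-19 J.
Apply E = pc: E = 2.620e-17 J.
Converting to eV: E = 163.5 eV ≈ 164 eV.

164 eV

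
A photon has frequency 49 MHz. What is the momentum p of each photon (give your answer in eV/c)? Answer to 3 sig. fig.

2.03 × 10^-7 eV/c

Convert to SI: f = 49 MHz = 4.9 × 10^7 Hz.
Since p = hf/c for a photon, p = 1.083 × 10^-34 kg·m/s.
Converting to eV/c: p = 2.026 × 10^-7 eV/c ≈ 2.03 × 10^-7 eV/c.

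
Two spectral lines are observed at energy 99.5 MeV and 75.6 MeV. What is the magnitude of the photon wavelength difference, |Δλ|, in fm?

Using λ = hc/E: λ₁ = 1.246·10^-14 m, λ₂ = 1.640·10^-14 m.
|Δλ| = |1.246·10^-14 − 1.640·10^-14| = 3.94·10^-15 m = 3.94 fm.

3.94 fm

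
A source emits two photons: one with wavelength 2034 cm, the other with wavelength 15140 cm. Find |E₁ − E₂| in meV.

Using E = hc/λ: E₁ = 9.7662e-27 J, E₂ = 1.3121e-27 J.
|ΔE| = |9.7662e-27 − 1.3121e-27| = 8.45e-27 J = 5.28e-5 meV.

5.28e-5 meV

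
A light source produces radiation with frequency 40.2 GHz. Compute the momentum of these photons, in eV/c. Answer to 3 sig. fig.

1.66e-4 eV/c

(h = 6.62607015e-34 J·s, c = 2.99792458e8 m/s, 1 eV = 1.602176634e-19 J.)
Convert to SI: f = 40.2 GHz = 4.02e10 Hz.
Since p = hf/c for a photon, p = 8.885e-32 kg·m/s.
Converting to eV/c: p = 1.663e-4 eV/c ≈ 1.66e-4 eV/c.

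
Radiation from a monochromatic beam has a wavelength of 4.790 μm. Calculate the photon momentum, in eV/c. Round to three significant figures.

Convert to SI: λ = 4.790 μm = 4.790 × 10^-6 m.
The photon relation is p = h/λ, giving p = 1.383 × 10^-28 kg·m/s.
Converting to eV/c: p = 0.2588 eV/c ≈ 0.259 eV/c.

0.259 eV/c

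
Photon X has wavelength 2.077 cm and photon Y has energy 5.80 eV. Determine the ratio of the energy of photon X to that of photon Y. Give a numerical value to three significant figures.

E_X = 9.564 × 10^-24 J (from wavelength = 2.077 cm, via E = hc/λ).
E_Y = 9.293 × 10^-19 J (from energy = 5.80 eV, via E given directly).
Ratio = 9.564 × 10^-24 / 9.293 × 10^-19 = 1.03 × 10^-5.

1.03 × 10^-5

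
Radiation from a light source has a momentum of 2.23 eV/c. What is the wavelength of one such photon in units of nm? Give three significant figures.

Use h = 6.62607015 × 10^-34 J·s, c = 2.99792458 × 10^8 m/s, 1 eV = 1.602176634 × 10^-19 J.
First convert: p = 2.23 eV/c = 1.1918 × 10^-27 kg·m/s.
The photon relation is λ = h/p, giving λ = 5.560 × 10^-7 m.
Converting to nm: λ = 556.0 nm ≈ 556 nm.

556 nm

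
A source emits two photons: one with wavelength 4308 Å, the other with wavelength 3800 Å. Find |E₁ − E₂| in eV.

0.385 eV

Using E = hc/λ: E₁ = 4.6111 × 10^-19 J, E₂ = 5.2275 × 10^-19 J.
|ΔE| = |4.6111 × 10^-19 − 5.2275 × 10^-19| = 6.16 × 10^-20 J = 0.385 eV.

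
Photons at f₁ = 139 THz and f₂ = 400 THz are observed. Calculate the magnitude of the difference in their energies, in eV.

1.08 eV

Using E = hf: E₁ = 9.210e-20 J, E₂ = 2.650e-19 J.
|ΔE| = |9.210e-20 − 2.650e-19| = 1.73e-19 J = 1.08 eV.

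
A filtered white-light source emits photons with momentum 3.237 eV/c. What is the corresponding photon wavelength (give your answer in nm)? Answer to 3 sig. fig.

383 nm

Use h = 6.62607015 × 10^-34 J·s, c = 2.99792458 × 10^8 m/s, 1 eV = 1.602176634 × 10^-19 J.
In SI units: p = 3.237 eV/c = 1.7299 × 10^-27 kg·m/s.
Apply λ = h/p: λ = 3.830 × 10^-7 m.
Converting to nm: λ = 383.0 nm ≈ 383 nm.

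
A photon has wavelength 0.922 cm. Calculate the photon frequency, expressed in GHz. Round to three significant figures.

32.5 GHz

Convert to SI: λ = 0.922 cm = 0.00922 m.
Apply f = c/λ: f = 3.252e10 Hz.
Converting to GHz: f = 32.52 GHz ≈ 32.5 GHz.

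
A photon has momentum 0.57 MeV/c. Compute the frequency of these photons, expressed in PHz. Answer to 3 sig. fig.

(h = 6.62607015 × 10^-34 J·s, c = 2.99792458 × 10^8 m/s, 1 eV = 1.602176634 × 10^-19 J.)
Convert to SI: p = 0.57 MeV/c = 3.0462 × 10^-22 kg·m/s.
Since f = pc/h for a photon, f = 1.378 × 10^20 Hz.
Converting to PHz: f = 137800 PHz ≈ 1.38 × 10^5 PHz.

1.38 × 10^5 PHz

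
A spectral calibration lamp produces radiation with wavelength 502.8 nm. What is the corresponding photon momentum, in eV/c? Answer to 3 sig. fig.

2.47 eV/c

First convert: λ = 502.8 nm = 5.028·10^-7 m.
For a photon p = h/λ, so p = 1.318·10^-27 kg·m/s.
Converting to eV/c: p = 2.466 eV/c ≈ 2.47 eV/c.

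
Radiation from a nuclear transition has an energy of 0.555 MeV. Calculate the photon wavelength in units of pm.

2.23 pm

Use h = 6.62607015 × 10^-34 J·s, c = 2.99792458 × 10^8 m/s, 1 eV = 1.602176634 × 10^-19 J.
First convert: E = 0.555 MeV = 8.8921 × 10^-14 J.
For a photon λ = hc/E, so λ = 2.234 × 10^-12 m.
Converting to pm: λ = 2.234 pm ≈ 2.23 pm.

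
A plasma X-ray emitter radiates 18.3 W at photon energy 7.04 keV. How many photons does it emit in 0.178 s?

Total energy: E_total = P·t = 18.3 × 0.178 = 3.257 J.
Per-photon energy: E = 1.128e-15 J.
N = E_total / E_photon = 2.89e15.

2.89e15 photons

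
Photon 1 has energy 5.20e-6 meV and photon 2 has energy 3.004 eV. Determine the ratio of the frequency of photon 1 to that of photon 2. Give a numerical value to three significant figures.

f_1 = 1.257e6 Hz (from energy = 5.20e-6 meV, via f = E/h).
f_2 = 7.264e14 Hz (from energy = 3.004 eV, via f = E/h).
Ratio = 1.257e6 / 7.264e14 = 1.73e-9.

1.73e-9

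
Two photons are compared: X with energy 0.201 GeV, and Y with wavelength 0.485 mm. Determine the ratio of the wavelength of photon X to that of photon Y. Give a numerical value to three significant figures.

1.27e-11

λ_X = 6.168e-15 m (from energy = 0.201 GeV, via λ = hc/E).
λ_Y = 4.850e-4 m (from wavelength = 0.485 mm, via λ given directly).
Ratio = 6.168e-15 / 4.850e-4 = 1.27e-11.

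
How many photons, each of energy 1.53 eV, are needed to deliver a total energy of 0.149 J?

Per-photon energy: E = 2.451e-19 J (from energy = 1.53 eV).
N = E_total / E_photon = 0.149 J / 2.451e-19 J = 6.08e17.

6.08e17 photons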